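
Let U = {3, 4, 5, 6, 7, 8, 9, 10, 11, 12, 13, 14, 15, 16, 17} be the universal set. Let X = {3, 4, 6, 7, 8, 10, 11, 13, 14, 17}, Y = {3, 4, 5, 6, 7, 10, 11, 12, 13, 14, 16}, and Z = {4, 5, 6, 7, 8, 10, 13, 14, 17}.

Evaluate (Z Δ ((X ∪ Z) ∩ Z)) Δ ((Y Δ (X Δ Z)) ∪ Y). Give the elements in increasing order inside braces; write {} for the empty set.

X ∪ Z = {3, 4, 5, 6, 7, 8, 10, 11, 13, 14, 17}
(X ∪ Z) ∩ Z = {4, 5, 6, 7, 8, 10, 13, 14, 17}
Z Δ ((X ∪ Z) ∩ Z) = {}
X Δ Z = {3, 5, 11}
Y Δ (X Δ Z) = {4, 6, 7, 10, 12, 13, 14, 16}
(Y Δ (X Δ Z)) ∪ Y = {3, 4, 5, 6, 7, 10, 11, 12, 13, 14, 16}
(Z Δ ((X ∪ Z) ∩ Z)) Δ ((Y Δ (X Δ Z)) ∪ Y) = {3, 4, 5, 6, 7, 10, 11, 12, 13, 14, 16}

{3, 4, 5, 6, 7, 10, 11, 12, 13, 14, 16}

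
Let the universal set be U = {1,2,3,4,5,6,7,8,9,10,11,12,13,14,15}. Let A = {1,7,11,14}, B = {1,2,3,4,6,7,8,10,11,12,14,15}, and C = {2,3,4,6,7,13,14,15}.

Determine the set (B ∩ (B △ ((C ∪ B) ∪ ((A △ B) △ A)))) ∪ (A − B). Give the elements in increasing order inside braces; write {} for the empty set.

{}

C ∪ B = {1,2,3,4,6,7,8,10,11,12,13,14,15}
A △ B = {2,3,4,6,8,10,12,15}
(A △ B) △ A = {1,2,3,4,6,7,8,10,11,12,14,15}
(C ∪ B) ∪ ((A △ B) △ A) = {1,2,3,4,6,7,8,10,11,12,13,14,15}
B △ ((C ∪ B) ∪ ((A △ B) △ A)) = {13}
B ∩ (B △ ((C ∪ B) ∪ ((A △ B) △ A))) = {}
A − B = {}
(B ∩ (B △ ((C ∪ B) ∪ ((A △ B) △ A)))) ∪ (A − B) = {}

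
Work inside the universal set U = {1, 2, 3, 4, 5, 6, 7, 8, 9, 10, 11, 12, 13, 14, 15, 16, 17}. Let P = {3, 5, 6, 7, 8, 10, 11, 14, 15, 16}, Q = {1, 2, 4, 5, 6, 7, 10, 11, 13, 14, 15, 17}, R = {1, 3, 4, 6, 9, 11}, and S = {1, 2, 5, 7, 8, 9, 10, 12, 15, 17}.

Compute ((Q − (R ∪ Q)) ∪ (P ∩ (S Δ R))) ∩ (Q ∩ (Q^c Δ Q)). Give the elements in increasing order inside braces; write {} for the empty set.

{5, 6, 7, 10, 11, 15}

R ∪ Q = {1, 2, 3, 4, 5, 6, 7, 9, 10, 11, 13, 14, 15, 17}
Q − (R ∪ Q) = {}
S Δ R = {2, 3, 4, 5, 6, 7, 8, 10, 11, 12, 15, 17}
P ∩ (S Δ R) = {3, 5, 6, 7, 8, 10, 11, 15}
(Q − (R ∪ Q)) ∪ (P ∩ (S Δ R)) = {3, 5, 6, 7, 8, 10, 11, 15}
Q^c = {3, 8, 9, 12, 16}
Q^c Δ Q = {1, 2, 3, 4, 5, 6, 7, 8, 9, 10, 11, 12, 13, 14, 15, 16, 17}
Q ∩ (Q^c Δ Q) = {1, 2, 4, 5, 6, 7, 10, 11, 13, 14, 15, 17}
((Q − (R ∪ Q)) ∪ (P ∩ (S Δ R))) ∩ (Q ∩ (Q^c Δ Q)) = {5, 6, 7, 10, 11, 15}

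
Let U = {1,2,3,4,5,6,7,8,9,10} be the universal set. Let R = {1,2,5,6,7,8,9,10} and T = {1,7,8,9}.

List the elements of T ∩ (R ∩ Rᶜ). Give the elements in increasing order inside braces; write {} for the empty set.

Rᶜ = {3,4}
R ∩ Rᶜ = {}
T ∩ (R ∩ Rᶜ) = {}

{}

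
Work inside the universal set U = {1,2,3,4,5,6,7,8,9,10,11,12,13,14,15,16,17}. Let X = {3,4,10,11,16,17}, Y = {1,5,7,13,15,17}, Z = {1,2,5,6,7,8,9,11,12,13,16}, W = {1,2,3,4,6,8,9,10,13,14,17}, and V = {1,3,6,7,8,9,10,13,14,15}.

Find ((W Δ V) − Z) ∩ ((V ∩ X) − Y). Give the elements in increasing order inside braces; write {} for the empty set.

W Δ V = {2,4,7,15,17}
(W Δ V) − Z = {4,15,17}
V ∩ X = {3,10}
(V ∩ X) − Y = {3,10}
((W Δ V) − Z) ∩ ((V ∩ X) − Y) = {}

{}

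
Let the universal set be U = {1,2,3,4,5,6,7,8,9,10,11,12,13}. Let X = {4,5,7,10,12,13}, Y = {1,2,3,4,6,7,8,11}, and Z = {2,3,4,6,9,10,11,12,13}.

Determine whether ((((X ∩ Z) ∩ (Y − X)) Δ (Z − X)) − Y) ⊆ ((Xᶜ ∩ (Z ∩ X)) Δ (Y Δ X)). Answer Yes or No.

No

X ∩ Z = {4,10,12,13}
Y − X = {1,2,3,6,8,11}
(X ∩ Z) ∩ (Y − X) = {}
Z − X = {2,3,6,9,11}
((X ∩ Z) ∩ (Y − X)) Δ (Z − X) = {2,3,6,9,11}
(((X ∩ Z) ∩ (Y − X)) Δ (Z − X)) − Y = {9}
Xᶜ = {1,2,3,6,8,9,11}
Z ∩ X = {4,10,12,13}
Xᶜ ∩ (Z ∩ X) = {}
Y Δ X = {1,2,3,5,6,8,10,11,12,13}
(Xᶜ ∩ (Z ∩ X)) Δ (Y Δ X) = {1,2,3,5,6,8,10,11,12,13}
9 ∈ (((X ∩ Z) ∩ (Y − X)) Δ (Z − X)) − Y but 9 ∉ (Xᶜ ∩ (Z ∩ X)) Δ (Y Δ X), so the inclusion fails.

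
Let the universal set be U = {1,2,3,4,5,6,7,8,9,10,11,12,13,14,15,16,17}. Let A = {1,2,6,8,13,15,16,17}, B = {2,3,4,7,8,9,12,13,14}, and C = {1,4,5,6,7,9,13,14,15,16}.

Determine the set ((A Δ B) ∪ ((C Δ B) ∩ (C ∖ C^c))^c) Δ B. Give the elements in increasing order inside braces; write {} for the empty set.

A Δ B = {1,3,4,6,7,9,12,14,15,16,17}
C Δ B = {1,2,3,5,6,8,12,15,16}
C^c = {2,3,8,10,11,12,17}
C ∖ C^c = {1,4,5,6,7,9,13,14,15,16}
(C Δ B) ∩ (C ∖ C^c) = {1,5,6,15,16}
((C Δ B) ∩ (C ∖ C^c))^c = {2,3,4,7,8,9,10,11,12,13,14,17}
(A Δ B) ∪ ((C Δ B) ∩ (C ∖ C^c))^c = {1,2,3,4,6,7,8,9,10,11,12,13,14,15,16,17}
((A Δ B) ∪ ((C Δ B) ∩ (C ∖ C^c))^c) Δ B = {1,6,10,11,15,16,17}

{1,6,10,11,15,16,17}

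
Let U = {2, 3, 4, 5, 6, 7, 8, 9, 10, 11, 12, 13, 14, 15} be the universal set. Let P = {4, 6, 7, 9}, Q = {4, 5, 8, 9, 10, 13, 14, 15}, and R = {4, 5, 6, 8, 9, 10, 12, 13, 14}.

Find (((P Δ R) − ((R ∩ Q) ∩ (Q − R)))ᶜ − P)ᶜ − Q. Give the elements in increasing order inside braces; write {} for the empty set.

P Δ R = {5, 7, 8, 10, 12, 13, 14}
R ∩ Q = {4, 5, 8, 9, 10, 13, 14}
Q − R = {15}
(R ∩ Q) ∩ (Q − R) = {}
(P Δ R) − ((R ∩ Q) ∩ (Q − R)) = {5, 7, 8, 10, 12, 13, 14}
((P Δ R) − ((R ∩ Q) ∩ (Q − R)))ᶜ = {2, 3, 4, 6, 9, 11, 15}
((P Δ R) − ((R ∩ Q) ∩ (Q − R)))ᶜ − P = {2, 3, 11, 15}
(((P Δ R) − ((R ∩ Q) ∩ (Q − R)))ᶜ − P)ᶜ = {4, 5, 6, 7, 8, 9, 10, 12, 13, 14}
(((P Δ R) − ((R ∩ Q) ∩ (Q − R)))ᶜ − P)ᶜ − Q = {6, 7, 12}

{6, 7, 12}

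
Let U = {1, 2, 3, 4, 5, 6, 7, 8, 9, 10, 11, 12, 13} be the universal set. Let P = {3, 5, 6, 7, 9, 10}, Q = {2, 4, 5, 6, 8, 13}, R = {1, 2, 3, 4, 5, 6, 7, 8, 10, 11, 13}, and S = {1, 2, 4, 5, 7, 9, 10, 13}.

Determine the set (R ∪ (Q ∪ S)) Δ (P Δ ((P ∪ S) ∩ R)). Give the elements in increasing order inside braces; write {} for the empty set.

{3, 5, 6, 7, 8, 10, 11}

Q ∪ S = {1, 2, 4, 5, 6, 7, 8, 9, 10, 13}
R ∪ (Q ∪ S) = {1, 2, 3, 4, 5, 6, 7, 8, 9, 10, 11, 13}
P ∪ S = {1, 2, 3, 4, 5, 6, 7, 9, 10, 13}
(P ∪ S) ∩ R = {1, 2, 3, 4, 5, 6, 7, 10, 13}
P Δ ((P ∪ S) ∩ R) = {1, 2, 4, 9, 13}
(R ∪ (Q ∪ S)) Δ (P Δ ((P ∪ S) ∩ R)) = {3, 5, 6, 7, 8, 10, 11}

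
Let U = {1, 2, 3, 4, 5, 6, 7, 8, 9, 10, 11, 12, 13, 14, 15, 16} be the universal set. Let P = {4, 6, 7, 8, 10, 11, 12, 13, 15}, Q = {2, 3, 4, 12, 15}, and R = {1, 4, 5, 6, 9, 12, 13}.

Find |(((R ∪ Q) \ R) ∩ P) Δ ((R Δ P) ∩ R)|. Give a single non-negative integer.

4

R ∪ Q = {1, 2, 3, 4, 5, 6, 9, 12, 13, 15}
(R ∪ Q) \ R = {2, 3, 15}
((R ∪ Q) \ R) ∩ P = {15}
R Δ P = {1, 5, 7, 8, 9, 10, 11, 15}
(R Δ P) ∩ R = {1, 5, 9}
(((R ∪ Q) \ R) ∩ P) Δ ((R Δ P) ∩ R) = {1, 5, 9, 15}
|(((R ∪ Q) \ R) ∩ P) Δ ((R Δ P) ∩ R)| = 4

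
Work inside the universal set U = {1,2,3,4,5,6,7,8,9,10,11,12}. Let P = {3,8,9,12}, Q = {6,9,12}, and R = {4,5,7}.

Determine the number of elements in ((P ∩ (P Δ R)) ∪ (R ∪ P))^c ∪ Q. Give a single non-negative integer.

7

P Δ R = {3,4,5,7,8,9,12}
P ∩ (P Δ R) = {3,8,9,12}
R ∪ P = {3,4,5,7,8,9,12}
(P ∩ (P Δ R)) ∪ (R ∪ P) = {3,4,5,7,8,9,12}
((P ∩ (P Δ R)) ∪ (R ∪ P))^c = {1,2,6,10,11}
((P ∩ (P Δ R)) ∪ (R ∪ P))^c ∪ Q = {1,2,6,9,10,11,12}
|((P ∩ (P Δ R)) ∪ (R ∪ P))^c ∪ Q| = 7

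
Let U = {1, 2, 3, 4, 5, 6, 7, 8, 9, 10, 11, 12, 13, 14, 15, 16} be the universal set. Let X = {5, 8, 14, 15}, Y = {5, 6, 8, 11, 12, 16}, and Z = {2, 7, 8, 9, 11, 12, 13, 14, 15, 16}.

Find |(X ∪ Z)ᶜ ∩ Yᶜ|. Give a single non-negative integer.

X ∪ Z = {2, 5, 7, 8, 9, 11, 12, 13, 14, 15, 16}
(X ∪ Z)ᶜ = {1, 3, 4, 6, 10}
Yᶜ = {1, 2, 3, 4, 7, 9, 10, 13, 14, 15}
(X ∪ Z)ᶜ ∩ Yᶜ = {1, 3, 4, 10}
|(X ∪ Z)ᶜ ∩ Yᶜ| = 4

4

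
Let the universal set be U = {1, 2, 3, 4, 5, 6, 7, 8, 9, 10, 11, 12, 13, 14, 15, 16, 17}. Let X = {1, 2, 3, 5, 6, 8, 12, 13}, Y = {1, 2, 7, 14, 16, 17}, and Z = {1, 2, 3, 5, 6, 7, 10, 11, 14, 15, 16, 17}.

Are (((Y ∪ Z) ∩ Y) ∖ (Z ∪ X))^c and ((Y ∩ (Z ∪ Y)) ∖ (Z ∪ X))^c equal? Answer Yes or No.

Y ∪ Z = {1, 2, 3, 5, 6, 7, 10, 11, 14, 15, 16, 17}
(Y ∪ Z) ∩ Y = {1, 2, 7, 14, 16, 17}
Z ∪ X = {1, 2, 3, 5, 6, 7, 8, 10, 11, 12, 13, 14, 15, 16, 17}
((Y ∪ Z) ∩ Y) ∖ (Z ∪ X) = {}
(((Y ∪ Z) ∩ Y) ∖ (Z ∪ X))^c = {1, 2, 3, 4, 5, 6, 7, 8, 9, 10, 11, 12, 13, 14, 15, 16, 17}
Z ∪ Y = {1, 2, 3, 5, 6, 7, 10, 11, 14, 15, 16, 17}
Y ∩ (Z ∪ Y) = {1, 2, 7, 14, 16, 17}
(Y ∩ (Z ∪ Y)) ∖ (Z ∪ X) = {}
((Y ∩ (Z ∪ Y)) ∖ (Z ∪ X))^c = {1, 2, 3, 4, 5, 6, 7, 8, 9, 10, 11, 12, 13, 14, 15, 16, 17}
Both equal {1, 2, 3, 4, 5, 6, 7, 8, 9, 10, 11, 12, 13, 14, 15, 16, 17}, so (((Y ∪ Z) ∩ Y) ∖ (Z ∪ X))^c = ((Y ∩ (Z ∪ Y)) ∖ (Z ∪ X))^c.

Yes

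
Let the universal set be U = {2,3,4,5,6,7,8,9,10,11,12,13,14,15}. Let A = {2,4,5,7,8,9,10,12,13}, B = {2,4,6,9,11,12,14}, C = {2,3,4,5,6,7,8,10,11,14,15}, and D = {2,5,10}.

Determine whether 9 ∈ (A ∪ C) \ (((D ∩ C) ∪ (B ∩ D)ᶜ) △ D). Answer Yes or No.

No

9 ∈ A and 9 ∉ C, so 9 ∈ A ∪ C
9 ∉ D and 9 ∉ C, so 9 ∉ D ∩ C
9 ∈ B and 9 ∉ D, so 9 ∉ B ∩ D
9 ∈ (B ∩ D)ᶜ since 9 ∉ (B ∩ D)
9 ∉ (D ∩ C) and 9 ∈ (B ∩ D)ᶜ, so 9 ∈ (D ∩ C) ∪ (B ∩ D)ᶜ
9 ∈ ((D ∩ C) ∪ (B ∩ D)ᶜ) and 9 ∉ D, so 9 ∈ ((D ∩ C) ∪ (B ∩ D)ᶜ) △ D
9 ∈ (A ∪ C) and 9 ∈ (((D ∩ C) ∪ (B ∩ D)ᶜ) △ D), so 9 ∉ (A ∪ C) \ (((D ∩ C) ∪ (B ∩ D)ᶜ) △ D)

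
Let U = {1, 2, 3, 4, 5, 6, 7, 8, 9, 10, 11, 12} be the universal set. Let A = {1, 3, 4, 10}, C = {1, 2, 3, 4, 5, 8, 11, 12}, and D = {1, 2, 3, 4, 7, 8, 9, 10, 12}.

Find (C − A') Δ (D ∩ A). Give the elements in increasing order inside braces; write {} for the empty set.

{10}

A' = {2, 5, 6, 7, 8, 9, 11, 12}
C − A' = {1, 3, 4}
D ∩ A = {1, 3, 4, 10}
(C − A') Δ (D ∩ A) = {10}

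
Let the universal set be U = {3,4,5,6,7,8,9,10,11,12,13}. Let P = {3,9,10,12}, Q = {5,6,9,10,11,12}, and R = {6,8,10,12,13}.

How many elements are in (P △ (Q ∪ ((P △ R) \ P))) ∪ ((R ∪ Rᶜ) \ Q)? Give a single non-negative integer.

P △ R = {3,6,8,9,13}
(P △ R) \ P = {6,8,13}
Q ∪ ((P △ R) \ P) = {5,6,8,9,10,11,12,13}
P △ (Q ∪ ((P △ R) \ P)) = {3,5,6,8,11,13}
Rᶜ = {3,4,5,7,9,11}
R ∪ Rᶜ = {3,4,5,6,7,8,9,10,11,12,13}
(R ∪ Rᶜ) \ Q = {3,4,7,8,13}
(P △ (Q ∪ ((P △ R) \ P))) ∪ ((R ∪ Rᶜ) \ Q) = {3,4,5,6,7,8,11,13}
|(P △ (Q ∪ ((P △ R) \ P))) ∪ ((R ∪ Rᶜ) \ Q)| = 8

8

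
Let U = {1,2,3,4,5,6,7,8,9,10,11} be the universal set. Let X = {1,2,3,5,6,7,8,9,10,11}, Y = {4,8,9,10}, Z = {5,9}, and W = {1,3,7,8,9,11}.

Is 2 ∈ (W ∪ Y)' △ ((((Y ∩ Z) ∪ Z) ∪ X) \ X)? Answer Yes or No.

2 ∉ W and 2 ∉ Y, so 2 ∉ W ∪ Y
2 ∈ (W ∪ Y)' since 2 ∉ (W ∪ Y)
2 ∉ Y and 2 ∉ Z, so 2 ∉ Y ∩ Z
2 ∉ (Y ∩ Z) and 2 ∉ Z, so 2 ∉ (Y ∩ Z) ∪ Z
2 ∉ ((Y ∩ Z) ∪ Z) and 2 ∈ X, so 2 ∈ ((Y ∩ Z) ∪ Z) ∪ X
2 ∈ (((Y ∩ Z) ∪ Z) ∪ X) and 2 ∈ X, so 2 ∉ (((Y ∩ Z) ∪ Z) ∪ X) \ X
2 ∈ (W ∪ Y)' and 2 ∉ ((((Y ∩ Z) ∪ Z) ∪ X) \ X), so 2 ∈ (W ∪ Y)' △ ((((Y ∩ Z) ∪ Z) ∪ X) \ X)

Yes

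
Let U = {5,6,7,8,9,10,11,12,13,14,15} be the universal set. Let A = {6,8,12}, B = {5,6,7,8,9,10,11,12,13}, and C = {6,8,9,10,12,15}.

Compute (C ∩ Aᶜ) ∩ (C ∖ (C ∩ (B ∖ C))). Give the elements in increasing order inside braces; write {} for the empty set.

Aᶜ = {5,7,9,10,11,13,14,15}
C ∩ Aᶜ = {9,10,15}
B ∖ C = {5,7,11,13}
C ∩ (B ∖ C) = {}
C ∖ (C ∩ (B ∖ C)) = {6,8,9,10,12,15}
(C ∩ Aᶜ) ∩ (C ∖ (C ∩ (B ∖ C))) = {9,10,15}

{9,10,15}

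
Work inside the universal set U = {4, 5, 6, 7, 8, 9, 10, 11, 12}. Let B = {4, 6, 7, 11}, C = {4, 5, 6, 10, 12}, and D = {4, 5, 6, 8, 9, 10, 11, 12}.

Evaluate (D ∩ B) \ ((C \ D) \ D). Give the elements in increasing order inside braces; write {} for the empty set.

D ∩ B = {4, 6, 11}
C \ D = {}
(C \ D) \ D = {}
(D ∩ B) \ ((C \ D) \ D) = {4, 6, 11}

{4, 6, 11}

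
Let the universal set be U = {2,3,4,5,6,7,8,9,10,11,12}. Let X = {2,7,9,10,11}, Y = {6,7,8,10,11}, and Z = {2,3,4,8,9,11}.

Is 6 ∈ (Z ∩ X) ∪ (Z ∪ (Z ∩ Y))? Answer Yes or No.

6 ∉ Z and 6 ∉ X, so 6 ∉ Z ∩ X
6 ∉ Z and 6 ∈ Y, so 6 ∉ Z ∩ Y
6 ∉ Z and 6 ∉ (Z ∩ Y), so 6 ∉ Z ∪ (Z ∩ Y)
6 ∉ (Z ∩ X) and 6 ∉ (Z ∪ (Z ∩ Y)), so 6 ∉ (Z ∩ X) ∪ (Z ∪ (Z ∩ Y))

No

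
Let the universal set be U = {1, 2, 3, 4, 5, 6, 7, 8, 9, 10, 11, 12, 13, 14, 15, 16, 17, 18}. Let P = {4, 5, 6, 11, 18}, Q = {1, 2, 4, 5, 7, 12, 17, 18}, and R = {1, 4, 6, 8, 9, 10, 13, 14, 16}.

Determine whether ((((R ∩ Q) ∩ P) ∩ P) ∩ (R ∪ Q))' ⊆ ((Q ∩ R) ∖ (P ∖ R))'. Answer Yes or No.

R ∩ Q = {1, 4}
(R ∩ Q) ∩ P = {4}
((R ∩ Q) ∩ P) ∩ P = {4}
R ∪ Q = {1, 2, 4, 5, 6, 7, 8, 9, 10, 12, 13, 14, 16, 17, 18}
(((R ∩ Q) ∩ P) ∩ P) ∩ (R ∪ Q) = {4}
((((R ∩ Q) ∩ P) ∩ P) ∩ (R ∪ Q))' = {1, 2, 3, 5, 6, 7, 8, 9, 10, 11, 12, 13, 14, 15, 16, 17, 18}
Q ∩ R = {1, 4}
P ∖ R = {5, 11, 18}
(Q ∩ R) ∖ (P ∖ R) = {1, 4}
((Q ∩ R) ∖ (P ∖ R))' = {2, 3, 5, 6, 7, 8, 9, 10, 11, 12, 13, 14, 15, 16, 17, 18}
1 ∈ ((((R ∩ Q) ∩ P) ∩ P) ∩ (R ∪ Q))' but 1 ∉ ((Q ∩ R) ∖ (P ∖ R))', so the inclusion fails.

No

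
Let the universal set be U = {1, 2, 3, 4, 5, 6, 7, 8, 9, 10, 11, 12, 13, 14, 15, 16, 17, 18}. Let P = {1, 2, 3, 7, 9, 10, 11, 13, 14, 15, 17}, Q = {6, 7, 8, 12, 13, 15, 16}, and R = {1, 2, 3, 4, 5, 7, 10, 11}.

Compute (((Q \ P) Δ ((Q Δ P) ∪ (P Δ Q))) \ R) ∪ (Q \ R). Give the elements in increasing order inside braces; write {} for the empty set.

Q \ P = {6, 8, 12, 16}
Q Δ P = {1, 2, 3, 6, 8, 9, 10, 11, 12, 14, 16, 17}
P Δ Q = {1, 2, 3, 6, 8, 9, 10, 11, 12, 14, 16, 17}
(Q Δ P) ∪ (P Δ Q) = {1, 2, 3, 6, 8, 9, 10, 11, 12, 14, 16, 17}
(Q \ P) Δ ((Q Δ P) ∪ (P Δ Q)) = {1, 2, 3, 9, 10, 11, 14, 17}
((Q \ P) Δ ((Q Δ P) ∪ (P Δ Q))) \ R = {9, 14, 17}
Q \ R = {6, 8, 12, 13, 15, 16}
(((Q \ P) Δ ((Q Δ P) ∪ (P Δ Q))) \ R) ∪ (Q \ R) = {6, 8, 9, 12, 13, 14, 15, 16, 17}

{6, 8, 9, 12, 13, 14, 15, 16, 17}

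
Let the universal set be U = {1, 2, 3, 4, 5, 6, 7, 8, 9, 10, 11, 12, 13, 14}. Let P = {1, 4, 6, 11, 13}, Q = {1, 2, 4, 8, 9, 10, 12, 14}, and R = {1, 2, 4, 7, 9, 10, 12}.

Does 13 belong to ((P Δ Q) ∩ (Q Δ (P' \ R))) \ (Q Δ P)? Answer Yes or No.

No

13 ∈ P and 13 ∉ Q, so 13 ∈ P Δ Q
13 ∈ P, so 13 ∉ P'
13 ∉ P' and 13 ∉ R, so 13 ∉ P' \ R
13 ∉ Q and 13 ∉ (P' \ R), so 13 ∉ Q Δ (P' \ R)
13 ∈ (P Δ Q) and 13 ∉ (Q Δ (P' \ R)), so 13 ∉ (P Δ Q) ∩ (Q Δ (P' \ R))
13 ∉ Q and 13 ∈ P, so 13 ∈ Q Δ P
13 ∉ ((P Δ Q) ∩ (Q Δ (P' \ R))) and 13 ∈ (Q Δ P), so 13 ∉ ((P Δ Q) ∩ (Q Δ (P' \ R))) \ (Q Δ P)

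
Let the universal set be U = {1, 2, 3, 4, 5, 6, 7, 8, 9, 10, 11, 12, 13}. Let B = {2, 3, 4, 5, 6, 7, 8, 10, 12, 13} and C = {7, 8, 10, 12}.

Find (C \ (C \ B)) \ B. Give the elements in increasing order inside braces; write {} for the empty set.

{}

C \ B = {}
C \ (C \ B) = {7, 8, 10, 12}
(C \ (C \ B)) \ B = {}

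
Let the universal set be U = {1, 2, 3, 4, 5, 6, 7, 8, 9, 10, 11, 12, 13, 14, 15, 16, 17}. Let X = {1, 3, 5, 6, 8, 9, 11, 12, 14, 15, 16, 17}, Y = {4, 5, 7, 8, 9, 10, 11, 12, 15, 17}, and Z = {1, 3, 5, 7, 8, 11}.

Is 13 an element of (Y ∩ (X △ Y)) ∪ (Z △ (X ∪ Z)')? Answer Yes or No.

13 ∉ X and 13 ∉ Y, so 13 ∉ X △ Y
13 ∉ Y and 13 ∉ (X △ Y), so 13 ∉ Y ∩ (X △ Y)
13 ∉ X and 13 ∉ Z, so 13 ∉ X ∪ Z
13 ∈ (X ∪ Z)' since 13 ∉ (X ∪ Z)
13 ∉ Z and 13 ∈ (X ∪ Z)', so 13 ∈ Z △ (X ∪ Z)'
13 ∉ (Y ∩ (X △ Y)) and 13 ∈ (Z △ (X ∪ Z)'), so 13 ∈ (Y ∩ (X △ Y)) ∪ (Z △ (X ∪ Z)')

Yes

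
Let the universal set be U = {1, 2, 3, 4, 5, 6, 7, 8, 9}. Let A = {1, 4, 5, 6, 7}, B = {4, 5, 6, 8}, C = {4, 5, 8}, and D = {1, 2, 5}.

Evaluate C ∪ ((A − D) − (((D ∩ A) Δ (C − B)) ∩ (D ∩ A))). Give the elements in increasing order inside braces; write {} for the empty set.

{4, 5, 6, 7, 8}

A − D = {4, 6, 7}
D ∩ A = {1, 5}
C − B = {}
(D ∩ A) Δ (C − B) = {1, 5}
((D ∩ A) Δ (C − B)) ∩ (D ∩ A) = {1, 5}
(A − D) − (((D ∩ A) Δ (C − B)) ∩ (D ∩ A)) = {4, 6, 7}
C ∪ ((A − D) − (((D ∩ A) Δ (C − B)) ∩ (D ∩ A))) = {4, 5, 6, 7, 8}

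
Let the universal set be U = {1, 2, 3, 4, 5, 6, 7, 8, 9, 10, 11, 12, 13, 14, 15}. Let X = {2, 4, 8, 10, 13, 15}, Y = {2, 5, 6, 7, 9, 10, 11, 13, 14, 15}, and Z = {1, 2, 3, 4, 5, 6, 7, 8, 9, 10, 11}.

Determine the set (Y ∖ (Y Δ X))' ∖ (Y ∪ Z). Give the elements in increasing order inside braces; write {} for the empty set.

{12}

Y Δ X = {4, 5, 6, 7, 8, 9, 11, 14}
Y ∖ (Y Δ X) = {2, 10, 13, 15}
(Y ∖ (Y Δ X))' = {1, 3, 4, 5, 6, 7, 8, 9, 11, 12, 14}
Y ∪ Z = {1, 2, 3, 4, 5, 6, 7, 8, 9, 10, 11, 13, 14, 15}
(Y ∖ (Y Δ X))' ∖ (Y ∪ Z) = {12}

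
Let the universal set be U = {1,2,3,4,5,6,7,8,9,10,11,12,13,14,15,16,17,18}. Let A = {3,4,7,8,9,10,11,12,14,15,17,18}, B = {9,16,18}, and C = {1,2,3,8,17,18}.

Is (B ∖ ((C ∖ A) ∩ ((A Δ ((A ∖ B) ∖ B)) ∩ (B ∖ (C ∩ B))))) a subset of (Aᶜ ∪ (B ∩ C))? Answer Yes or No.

C ∖ A = {1,2}
A ∖ B = {3,4,7,8,10,11,12,14,15,17}
(A ∖ B) ∖ B = {3,4,7,8,10,11,12,14,15,17}
A Δ ((A ∖ B) ∖ B) = {9,18}
C ∩ B = {18}
B ∖ (C ∩ B) = {9,16}
(A Δ ((A ∖ B) ∖ B)) ∩ (B ∖ (C ∩ B)) = {9}
(C ∖ A) ∩ ((A Δ ((A ∖ B) ∖ B)) ∩ (B ∖ (C ∩ B))) = {}
B ∖ ((C ∖ A) ∩ ((A Δ ((A ∖ B) ∖ B)) ∩ (B ∖ (C ∩ B)))) = {9,16,18}
Aᶜ = {1,2,5,6,13,16}
B ∩ C = {18}
Aᶜ ∪ (B ∩ C) = {1,2,5,6,13,16,18}
9 ∈ B ∖ ((C ∖ A) ∩ ((A Δ ((A ∖ B) ∖ B)) ∩ (B ∖ (C ∩ B)))) but 9 ∉ Aᶜ ∪ (B ∩ C), so the inclusion fails.

No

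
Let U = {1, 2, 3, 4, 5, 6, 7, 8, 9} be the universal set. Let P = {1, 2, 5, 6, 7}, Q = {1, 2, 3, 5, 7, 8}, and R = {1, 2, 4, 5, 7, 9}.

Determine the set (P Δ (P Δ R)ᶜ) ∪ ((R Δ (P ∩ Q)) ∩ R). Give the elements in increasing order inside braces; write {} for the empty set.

P Δ R = {4, 6, 9}
(P Δ R)ᶜ = {1, 2, 3, 5, 7, 8}
P Δ (P Δ R)ᶜ = {3, 6, 8}
P ∩ Q = {1, 2, 5, 7}
R Δ (P ∩ Q) = {4, 9}
(R Δ (P ∩ Q)) ∩ R = {4, 9}
(P Δ (P Δ R)ᶜ) ∪ ((R Δ (P ∩ Q)) ∩ R) = {3, 4, 6, 8, 9}

{3, 4, 6, 8, 9}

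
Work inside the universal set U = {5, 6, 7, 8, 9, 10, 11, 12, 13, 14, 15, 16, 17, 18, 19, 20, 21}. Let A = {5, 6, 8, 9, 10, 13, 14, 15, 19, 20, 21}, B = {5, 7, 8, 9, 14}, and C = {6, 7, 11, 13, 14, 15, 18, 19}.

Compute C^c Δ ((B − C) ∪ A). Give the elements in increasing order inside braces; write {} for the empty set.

{6, 12, 13, 14, 15, 16, 17, 19}

C^c = {5, 8, 9, 10, 12, 16, 17, 20, 21}
B − C = {5, 8, 9}
(B − C) ∪ A = {5, 6, 8, 9, 10, 13, 14, 15, 19, 20, 21}
C^c Δ ((B − C) ∪ A) = {6, 12, 13, 14, 15, 16, 17, 19}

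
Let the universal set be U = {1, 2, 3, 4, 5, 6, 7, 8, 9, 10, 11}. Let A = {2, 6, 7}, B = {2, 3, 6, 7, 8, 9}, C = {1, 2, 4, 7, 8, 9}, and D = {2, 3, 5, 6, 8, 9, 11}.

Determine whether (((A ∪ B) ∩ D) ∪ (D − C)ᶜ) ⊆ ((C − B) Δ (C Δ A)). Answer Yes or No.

No

A ∪ B = {2, 3, 6, 7, 8, 9}
(A ∪ B) ∩ D = {2, 3, 6, 8, 9}
D − C = {3, 5, 6, 11}
(D − C)ᶜ = {1, 2, 4, 7, 8, 9, 10}
((A ∪ B) ∩ D) ∪ (D − C)ᶜ = {1, 2, 3, 4, 6, 7, 8, 9, 10}
C − B = {1, 4}
C Δ A = {1, 4, 6, 8, 9}
(C − B) Δ (C Δ A) = {6, 8, 9}
1 ∈ ((A ∪ B) ∩ D) ∪ (D − C)ᶜ but 1 ∉ (C − B) Δ (C Δ A), so the inclusion fails.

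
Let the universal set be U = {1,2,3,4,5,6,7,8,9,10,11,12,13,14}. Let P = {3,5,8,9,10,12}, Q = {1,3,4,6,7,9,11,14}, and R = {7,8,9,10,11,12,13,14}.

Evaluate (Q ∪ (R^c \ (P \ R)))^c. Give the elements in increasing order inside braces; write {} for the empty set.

R^c = {1,2,3,4,5,6}
P \ R = {3,5}
R^c \ (P \ R) = {1,2,4,6}
Q ∪ (R^c \ (P \ R)) = {1,2,3,4,6,7,9,11,14}
(Q ∪ (R^c \ (P \ R)))^c = {5,8,10,12,13}

{5,8,10,12,13}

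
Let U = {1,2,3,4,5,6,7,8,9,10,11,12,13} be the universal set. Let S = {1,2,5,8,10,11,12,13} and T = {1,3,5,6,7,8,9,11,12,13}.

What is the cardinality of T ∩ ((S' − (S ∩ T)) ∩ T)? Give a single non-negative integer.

4

S' = {3,4,6,7,9}
S ∩ T = {1,5,8,11,12,13}
S' − (S ∩ T) = {3,4,6,7,9}
(S' − (S ∩ T)) ∩ T = {3,6,7,9}
T ∩ ((S' − (S ∩ T)) ∩ T) = {3,6,7,9}
|T ∩ ((S' − (S ∩ T)) ∩ T)| = 4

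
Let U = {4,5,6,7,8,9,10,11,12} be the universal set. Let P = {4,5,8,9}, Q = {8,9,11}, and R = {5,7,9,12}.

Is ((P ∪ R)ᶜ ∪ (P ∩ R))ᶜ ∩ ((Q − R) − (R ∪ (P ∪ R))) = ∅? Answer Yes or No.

P ∪ R = {4,5,7,8,9,12}
(P ∪ R)ᶜ = {6,10,11}
P ∩ R = {5,9}
(P ∪ R)ᶜ ∪ (P ∩ R) = {5,6,9,10,11}
((P ∪ R)ᶜ ∪ (P ∩ R))ᶜ = {4,7,8,12}
Q − R = {8,11}
R ∪ (P ∪ R) = {4,5,7,8,9,12}
(Q − R) − (R ∪ (P ∪ R)) = {11}
{4,7,8,12} and {11} share no elements.

Yes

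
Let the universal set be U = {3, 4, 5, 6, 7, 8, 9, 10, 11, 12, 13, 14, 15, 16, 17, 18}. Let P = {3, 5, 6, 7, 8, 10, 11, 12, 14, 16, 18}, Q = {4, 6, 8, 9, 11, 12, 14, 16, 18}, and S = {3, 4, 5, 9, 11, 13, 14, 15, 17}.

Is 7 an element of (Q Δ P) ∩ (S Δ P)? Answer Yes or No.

7 ∉ Q and 7 ∈ P, so 7 ∈ Q Δ P
7 ∉ S and 7 ∈ P, so 7 ∈ S Δ P
7 ∈ (Q Δ P) and 7 ∈ (S Δ P), so 7 ∈ (Q Δ P) ∩ (S Δ P)

Yes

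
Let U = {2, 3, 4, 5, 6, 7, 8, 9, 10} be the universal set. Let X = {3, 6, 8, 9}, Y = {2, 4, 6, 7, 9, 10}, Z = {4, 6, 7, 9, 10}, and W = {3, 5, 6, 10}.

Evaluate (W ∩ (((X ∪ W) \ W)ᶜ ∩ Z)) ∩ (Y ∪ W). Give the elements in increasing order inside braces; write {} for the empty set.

{6, 10}

X ∪ W = {3, 5, 6, 8, 9, 10}
(X ∪ W) \ W = {8, 9}
((X ∪ W) \ W)ᶜ = {2, 3, 4, 5, 6, 7, 10}
((X ∪ W) \ W)ᶜ ∩ Z = {4, 6, 7, 10}
W ∩ (((X ∪ W) \ W)ᶜ ∩ Z) = {6, 10}
Y ∪ W = {2, 3, 4, 5, 6, 7, 9, 10}
(W ∩ (((X ∪ W) \ W)ᶜ ∩ Z)) ∩ (Y ∪ W) = {6, 10}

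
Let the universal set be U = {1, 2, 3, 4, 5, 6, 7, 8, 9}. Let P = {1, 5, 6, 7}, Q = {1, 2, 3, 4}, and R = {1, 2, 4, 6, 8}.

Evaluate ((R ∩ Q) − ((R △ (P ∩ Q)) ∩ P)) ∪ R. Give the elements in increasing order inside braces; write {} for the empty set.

{1, 2, 4, 6, 8}

R ∩ Q = {1, 2, 4}
P ∩ Q = {1}
R △ (P ∩ Q) = {2, 4, 6, 8}
(R △ (P ∩ Q)) ∩ P = {6}
(R ∩ Q) − ((R △ (P ∩ Q)) ∩ P) = {1, 2, 4}
((R ∩ Q) − ((R △ (P ∩ Q)) ∩ P)) ∪ R = {1, 2, 4, 6, 8}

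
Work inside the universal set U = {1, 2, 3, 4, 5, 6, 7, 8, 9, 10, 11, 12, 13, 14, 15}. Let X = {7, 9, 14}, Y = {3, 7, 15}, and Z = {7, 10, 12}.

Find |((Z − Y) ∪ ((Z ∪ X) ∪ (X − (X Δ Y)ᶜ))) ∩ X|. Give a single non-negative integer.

Z − Y = {10, 12}
Z ∪ X = {7, 9, 10, 12, 14}
X Δ Y = {3, 9, 14, 15}
(X Δ Y)ᶜ = {1, 2, 4, 5, 6, 7, 8, 10, 11, 12, 13}
X − (X Δ Y)ᶜ = {9, 14}
(Z ∪ X) ∪ (X − (X Δ Y)ᶜ) = {7, 9, 10, 12, 14}
(Z − Y) ∪ ((Z ∪ X) ∪ (X − (X Δ Y)ᶜ)) = {7, 9, 10, 12, 14}
((Z − Y) ∪ ((Z ∪ X) ∪ (X − (X Δ Y)ᶜ))) ∩ X = {7, 9, 14}
|((Z − Y) ∪ ((Z ∪ X) ∪ (X − (X Δ Y)ᶜ))) ∩ X| = 3

3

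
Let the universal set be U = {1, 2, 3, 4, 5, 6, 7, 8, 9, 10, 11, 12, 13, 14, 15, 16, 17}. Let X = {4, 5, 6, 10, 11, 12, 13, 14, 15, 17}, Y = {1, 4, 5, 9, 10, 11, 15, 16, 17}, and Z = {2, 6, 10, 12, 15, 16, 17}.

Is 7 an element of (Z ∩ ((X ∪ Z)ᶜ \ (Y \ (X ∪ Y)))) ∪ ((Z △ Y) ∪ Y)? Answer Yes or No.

No

7 ∉ X and 7 ∉ Z, so 7 ∉ X ∪ Z
7 ∈ (X ∪ Z)ᶜ since 7 ∉ (X ∪ Z)
7 ∉ X and 7 ∉ Y, so 7 ∉ X ∪ Y
7 ∉ Y and 7 ∉ (X ∪ Y), so 7 ∉ Y \ (X ∪ Y)
7 ∈ (X ∪ Z)ᶜ and 7 ∉ (Y \ (X ∪ Y)), so 7 ∈ (X ∪ Z)ᶜ \ (Y \ (X ∪ Y))
7 ∉ Z and 7 ∈ ((X ∪ Z)ᶜ \ (Y \ (X ∪ Y))), so 7 ∉ Z ∩ ((X ∪ Z)ᶜ \ (Y \ (X ∪ Y)))
7 ∉ Z and 7 ∉ Y, so 7 ∉ Z △ Y
7 ∉ (Z △ Y) and 7 ∉ Y, so 7 ∉ (Z △ Y) ∪ Y
7 ∉ (Z ∩ ((X ∪ Z)ᶜ \ (Y \ (X ∪ Y)))) and 7 ∉ ((Z △ Y) ∪ Y), so 7 ∉ (Z ∩ ((X ∪ Z)ᶜ \ (Y \ (X ∪ Y)))) ∪ ((Z △ Y) ∪ Y)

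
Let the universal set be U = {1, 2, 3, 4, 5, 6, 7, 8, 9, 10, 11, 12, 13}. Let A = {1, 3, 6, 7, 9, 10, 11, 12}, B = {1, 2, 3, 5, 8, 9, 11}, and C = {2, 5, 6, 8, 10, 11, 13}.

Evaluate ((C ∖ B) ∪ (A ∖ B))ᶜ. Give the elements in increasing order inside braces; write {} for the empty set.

C ∖ B = {6, 10, 13}
A ∖ B = {6, 7, 10, 12}
(C ∖ B) ∪ (A ∖ B) = {6, 7, 10, 12, 13}
((C ∖ B) ∪ (A ∖ B))ᶜ = {1, 2, 3, 4, 5, 8, 9, 11}

{1, 2, 3, 4, 5, 8, 9, 11}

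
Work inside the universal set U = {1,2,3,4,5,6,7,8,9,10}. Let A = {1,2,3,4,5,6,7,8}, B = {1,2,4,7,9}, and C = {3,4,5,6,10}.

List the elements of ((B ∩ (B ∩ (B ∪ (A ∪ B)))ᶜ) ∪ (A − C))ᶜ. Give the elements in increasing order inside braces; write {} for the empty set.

{3,4,5,6,9,10}

A ∪ B = {1,2,3,4,5,6,7,8,9}
B ∪ (A ∪ B) = {1,2,3,4,5,6,7,8,9}
B ∩ (B ∪ (A ∪ B)) = {1,2,4,7,9}
(B ∩ (B ∪ (A ∪ B)))ᶜ = {3,5,6,8,10}
B ∩ (B ∩ (B ∪ (A ∪ B)))ᶜ = {}
A − C = {1,2,7,8}
(B ∩ (B ∩ (B ∪ (A ∪ B)))ᶜ) ∪ (A − C) = {1,2,7,8}
((B ∩ (B ∩ (B ∪ (A ∪ B)))ᶜ) ∪ (A − C))ᶜ = {3,4,5,6,9,10}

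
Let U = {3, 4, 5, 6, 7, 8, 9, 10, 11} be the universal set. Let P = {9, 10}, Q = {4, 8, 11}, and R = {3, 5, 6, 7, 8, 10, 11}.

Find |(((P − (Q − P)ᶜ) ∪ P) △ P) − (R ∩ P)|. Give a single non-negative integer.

0

Q − P = {4, 8, 11}
(Q − P)ᶜ = {3, 5, 6, 7, 9, 10}
P − (Q − P)ᶜ = {}
(P − (Q − P)ᶜ) ∪ P = {9, 10}
((P − (Q − P)ᶜ) ∪ P) △ P = {}
R ∩ P = {10}
(((P − (Q − P)ᶜ) ∪ P) △ P) − (R ∩ P) = {}
|(((P − (Q − P)ᶜ) ∪ P) △ P) − (R ∩ P)| = 0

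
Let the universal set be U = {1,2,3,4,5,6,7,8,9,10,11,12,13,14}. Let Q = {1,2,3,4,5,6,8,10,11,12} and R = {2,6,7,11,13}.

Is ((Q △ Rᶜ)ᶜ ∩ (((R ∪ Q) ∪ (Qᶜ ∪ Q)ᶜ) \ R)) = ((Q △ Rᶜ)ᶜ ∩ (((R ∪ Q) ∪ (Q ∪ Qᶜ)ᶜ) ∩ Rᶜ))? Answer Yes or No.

Yes

Rᶜ = {1,3,4,5,8,9,10,12,14}
Q △ Rᶜ = {2,6,9,11,14}
(Q △ Rᶜ)ᶜ = {1,3,4,5,7,8,10,12,13}
R ∪ Q = {1,2,3,4,5,6,7,8,10,11,12,13}
Qᶜ = {7,9,13,14}
Qᶜ ∪ Q = {1,2,3,4,5,6,7,8,9,10,11,12,13,14}
(Qᶜ ∪ Q)ᶜ = {}
(R ∪ Q) ∪ (Qᶜ ∪ Q)ᶜ = {1,2,3,4,5,6,7,8,10,11,12,13}
((R ∪ Q) ∪ (Qᶜ ∪ Q)ᶜ) \ R = {1,3,4,5,8,10,12}
(Q △ Rᶜ)ᶜ ∩ (((R ∪ Q) ∪ (Qᶜ ∪ Q)ᶜ) \ R) = {1,3,4,5,8,10,12}
Q ∪ Qᶜ = {1,2,3,4,5,6,7,8,9,10,11,12,13,14}
(Q ∪ Qᶜ)ᶜ = {}
(R ∪ Q) ∪ (Q ∪ Qᶜ)ᶜ = {1,2,3,4,5,6,7,8,10,11,12,13}
((R ∪ Q) ∪ (Q ∪ Qᶜ)ᶜ) ∩ Rᶜ = {1,3,4,5,8,10,12}
(Q △ Rᶜ)ᶜ ∩ (((R ∪ Q) ∪ (Q ∪ Qᶜ)ᶜ) ∩ Rᶜ) = {1,3,4,5,8,10,12}
Both equal {1,3,4,5,8,10,12}, so (Q △ Rᶜ)ᶜ ∩ (((R ∪ Q) ∪ (Qᶜ ∪ Q)ᶜ) \ R) = (Q △ Rᶜ)ᶜ ∩ (((R ∪ Q) ∪ (Q ∪ Qᶜ)ᶜ) ∩ Rᶜ).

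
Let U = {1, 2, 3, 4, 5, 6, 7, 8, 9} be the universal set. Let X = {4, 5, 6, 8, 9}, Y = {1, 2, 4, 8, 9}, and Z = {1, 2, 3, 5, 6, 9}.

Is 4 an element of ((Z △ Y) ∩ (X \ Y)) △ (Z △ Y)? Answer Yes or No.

4 ∉ Z and 4 ∈ Y, so 4 ∈ Z △ Y
4 ∈ X and 4 ∈ Y, so 4 ∉ X \ Y
4 ∈ (Z △ Y) and 4 ∉ (X \ Y), so 4 ∉ (Z △ Y) ∩ (X \ Y)
4 ∉ Z and 4 ∈ Y, so 4 ∈ Z △ Y
4 ∉ ((Z △ Y) ∩ (X \ Y)) and 4 ∈ (Z △ Y), so 4 ∈ ((Z △ Y) ∩ (X \ Y)) △ (Z △ Y)

Yes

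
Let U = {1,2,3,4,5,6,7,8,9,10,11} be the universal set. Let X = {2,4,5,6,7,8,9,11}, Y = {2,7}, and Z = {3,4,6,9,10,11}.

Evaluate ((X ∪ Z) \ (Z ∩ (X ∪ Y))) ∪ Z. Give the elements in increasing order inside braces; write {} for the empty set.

{2,3,4,5,6,7,8,9,10,11}

X ∪ Z = {2,3,4,5,6,7,8,9,10,11}
X ∪ Y = {2,4,5,6,7,8,9,11}
Z ∩ (X ∪ Y) = {4,6,9,11}
(X ∪ Z) \ (Z ∩ (X ∪ Y)) = {2,3,5,7,8,10}
((X ∪ Z) \ (Z ∩ (X ∪ Y))) ∪ Z = {2,3,4,5,6,7,8,9,10,11}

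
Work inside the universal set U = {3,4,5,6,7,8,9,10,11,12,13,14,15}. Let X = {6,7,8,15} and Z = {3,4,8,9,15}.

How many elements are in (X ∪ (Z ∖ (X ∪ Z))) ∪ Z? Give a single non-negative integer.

7

X ∪ Z = {3,4,6,7,8,9,15}
Z ∖ (X ∪ Z) = {}
X ∪ (Z ∖ (X ∪ Z)) = {6,7,8,15}
(X ∪ (Z ∖ (X ∪ Z))) ∪ Z = {3,4,6,7,8,9,15}
|(X ∪ (Z ∖ (X ∪ Z))) ∪ Z| = 7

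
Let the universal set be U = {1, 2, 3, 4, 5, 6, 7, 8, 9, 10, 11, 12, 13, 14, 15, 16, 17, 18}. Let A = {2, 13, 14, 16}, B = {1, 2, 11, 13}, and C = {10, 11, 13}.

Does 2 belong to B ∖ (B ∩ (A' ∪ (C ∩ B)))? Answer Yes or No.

2 ∈ A, so 2 ∉ A'
2 ∉ C and 2 ∈ B, so 2 ∉ C ∩ B
2 ∉ A' and 2 ∉ (C ∩ B), so 2 ∉ A' ∪ (C ∩ B)
2 ∈ B and 2 ∉ (A' ∪ (C ∩ B)), so 2 ∉ B ∩ (A' ∪ (C ∩ B))
2 ∈ B and 2 ∉ (B ∩ (A' ∪ (C ∩ B))), so 2 ∈ B ∖ (B ∩ (A' ∪ (C ∩ B)))

Yes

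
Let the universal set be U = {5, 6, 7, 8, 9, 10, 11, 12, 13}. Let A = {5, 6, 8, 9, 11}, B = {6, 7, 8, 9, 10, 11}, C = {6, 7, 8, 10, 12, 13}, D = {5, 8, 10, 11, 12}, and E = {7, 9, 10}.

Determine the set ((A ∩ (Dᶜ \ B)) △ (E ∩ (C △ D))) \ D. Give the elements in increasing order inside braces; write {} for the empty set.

{7}

Dᶜ = {6, 7, 9, 13}
Dᶜ \ B = {13}
A ∩ (Dᶜ \ B) = {}
C △ D = {5, 6, 7, 11, 13}
E ∩ (C △ D) = {7}
(A ∩ (Dᶜ \ B)) △ (E ∩ (C △ D)) = {7}
((A ∩ (Dᶜ \ B)) △ (E ∩ (C △ D))) \ D = {7}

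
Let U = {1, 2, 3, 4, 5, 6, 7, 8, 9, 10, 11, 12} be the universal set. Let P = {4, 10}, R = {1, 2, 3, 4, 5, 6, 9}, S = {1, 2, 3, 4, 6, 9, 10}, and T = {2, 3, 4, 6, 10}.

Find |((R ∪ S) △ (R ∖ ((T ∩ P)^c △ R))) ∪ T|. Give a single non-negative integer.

R ∪ S = {1, 2, 3, 4, 5, 6, 9, 10}
T ∩ P = {4, 10}
(T ∩ P)^c = {1, 2, 3, 5, 6, 7, 8, 9, 11, 12}
(T ∩ P)^c △ R = {4, 7, 8, 11, 12}
R ∖ ((T ∩ P)^c △ R) = {1, 2, 3, 5, 6, 9}
(R ∪ S) △ (R ∖ ((T ∩ P)^c △ R)) = {4, 10}
((R ∪ S) △ (R ∖ ((T ∩ P)^c △ R))) ∪ T = {2, 3, 4, 6, 10}
|((R ∪ S) △ (R ∖ ((T ∩ P)^c △ R))) ∪ T| = 5

5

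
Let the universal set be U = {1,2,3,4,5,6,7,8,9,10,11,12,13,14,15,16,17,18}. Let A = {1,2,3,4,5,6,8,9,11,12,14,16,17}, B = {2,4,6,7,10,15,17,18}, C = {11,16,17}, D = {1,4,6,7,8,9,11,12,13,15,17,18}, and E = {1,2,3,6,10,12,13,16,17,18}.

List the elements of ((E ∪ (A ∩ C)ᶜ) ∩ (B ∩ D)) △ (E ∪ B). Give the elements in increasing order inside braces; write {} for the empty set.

{1,2,3,10,12,13,16}

A ∩ C = {11,16,17}
(A ∩ C)ᶜ = {1,2,3,4,5,6,7,8,9,10,12,13,14,15,18}
E ∪ (A ∩ C)ᶜ = {1,2,3,4,5,6,7,8,9,10,12,13,14,15,16,17,18}
B ∩ D = {4,6,7,15,17,18}
(E ∪ (A ∩ C)ᶜ) ∩ (B ∩ D) = {4,6,7,15,17,18}
E ∪ B = {1,2,3,4,6,7,10,12,13,15,16,17,18}
((E ∪ (A ∩ C)ᶜ) ∩ (B ∩ D)) △ (E ∪ B) = {1,2,3,10,12,13,16}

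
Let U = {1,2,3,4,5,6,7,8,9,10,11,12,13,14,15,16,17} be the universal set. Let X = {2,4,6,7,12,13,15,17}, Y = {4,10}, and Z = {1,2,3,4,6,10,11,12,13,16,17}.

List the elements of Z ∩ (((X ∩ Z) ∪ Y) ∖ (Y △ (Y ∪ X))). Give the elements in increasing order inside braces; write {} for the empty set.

X ∩ Z = {2,4,6,12,13,17}
(X ∩ Z) ∪ Y = {2,4,6,10,12,13,17}
Y ∪ X = {2,4,6,7,10,12,13,15,17}
Y △ (Y ∪ X) = {2,6,7,12,13,15,17}
((X ∩ Z) ∪ Y) ∖ (Y △ (Y ∪ X)) = {4,10}
Z ∩ (((X ∩ Z) ∪ Y) ∖ (Y △ (Y ∪ X))) = {4,10}

{4,10}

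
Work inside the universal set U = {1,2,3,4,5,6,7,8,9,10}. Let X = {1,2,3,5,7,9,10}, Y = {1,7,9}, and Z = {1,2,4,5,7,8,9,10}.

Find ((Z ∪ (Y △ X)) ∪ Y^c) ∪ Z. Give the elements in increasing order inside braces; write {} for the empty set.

{1,2,3,4,5,6,7,8,9,10}

Y △ X = {2,3,5,10}
Z ∪ (Y △ X) = {1,2,3,4,5,7,8,9,10}
Y^c = {2,3,4,5,6,8,10}
(Z ∪ (Y △ X)) ∪ Y^c = {1,2,3,4,5,6,7,8,9,10}
((Z ∪ (Y △ X)) ∪ Y^c) ∪ Z = {1,2,3,4,5,6,7,8,9,10}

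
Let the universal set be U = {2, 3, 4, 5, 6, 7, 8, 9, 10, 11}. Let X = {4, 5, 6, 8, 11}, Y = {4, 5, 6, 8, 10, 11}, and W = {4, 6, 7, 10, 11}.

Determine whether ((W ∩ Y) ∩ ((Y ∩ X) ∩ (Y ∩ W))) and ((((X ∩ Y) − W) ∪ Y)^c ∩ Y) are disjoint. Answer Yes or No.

Yes

W ∩ Y = {4, 6, 10, 11}
Y ∩ X = {4, 5, 6, 8, 11}
Y ∩ W = {4, 6, 10, 11}
(Y ∩ X) ∩ (Y ∩ W) = {4, 6, 11}
(W ∩ Y) ∩ ((Y ∩ X) ∩ (Y ∩ W)) = {4, 6, 11}
X ∩ Y = {4, 5, 6, 8, 11}
(X ∩ Y) − W = {5, 8}
((X ∩ Y) − W) ∪ Y = {4, 5, 6, 8, 10, 11}
(((X ∩ Y) − W) ∪ Y)^c = {2, 3, 7, 9}
(((X ∩ Y) − W) ∪ Y)^c ∩ Y = {}
{4, 6, 11} and {} share no elements.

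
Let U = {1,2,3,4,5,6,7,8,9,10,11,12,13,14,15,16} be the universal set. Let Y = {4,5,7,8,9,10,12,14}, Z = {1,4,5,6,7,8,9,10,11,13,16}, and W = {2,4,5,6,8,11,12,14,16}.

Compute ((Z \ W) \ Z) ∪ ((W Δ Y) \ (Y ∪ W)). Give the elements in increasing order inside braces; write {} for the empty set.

{}

Z \ W = {1,7,9,10,13}
(Z \ W) \ Z = {}
W Δ Y = {2,6,7,9,10,11,16}
Y ∪ W = {2,4,5,6,7,8,9,10,11,12,14,16}
(W Δ Y) \ (Y ∪ W) = {}
((Z \ W) \ Z) ∪ ((W Δ Y) \ (Y ∪ W)) = {}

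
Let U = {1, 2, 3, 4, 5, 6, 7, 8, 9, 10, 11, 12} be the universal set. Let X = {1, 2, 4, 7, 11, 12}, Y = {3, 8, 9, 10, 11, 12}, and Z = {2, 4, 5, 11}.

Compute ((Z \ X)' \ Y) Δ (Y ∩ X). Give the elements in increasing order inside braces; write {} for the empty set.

Z \ X = {5}
(Z \ X)' = {1, 2, 3, 4, 6, 7, 8, 9, 10, 11, 12}
(Z \ X)' \ Y = {1, 2, 4, 6, 7}
Y ∩ X = {11, 12}
((Z \ X)' \ Y) Δ (Y ∩ X) = {1, 2, 4, 6, 7, 11, 12}

{1, 2, 4, 6, 7, 11, 12}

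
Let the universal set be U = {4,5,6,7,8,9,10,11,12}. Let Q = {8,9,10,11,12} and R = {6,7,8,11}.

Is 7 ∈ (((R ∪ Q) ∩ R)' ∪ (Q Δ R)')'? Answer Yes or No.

7 ∈ R and 7 ∉ Q, so 7 ∈ R ∪ Q
7 ∈ (R ∪ Q) and 7 ∈ R, so 7 ∈ (R ∪ Q) ∩ R
7 ∉ ((R ∪ Q) ∩ R)' since 7 ∈ ((R ∪ Q) ∩ R)
7 ∉ Q and 7 ∈ R, so 7 ∈ Q Δ R
7 ∉ (Q Δ R)' since 7 ∈ (Q Δ R)
7 ∉ ((R ∪ Q) ∩ R)' and 7 ∉ (Q Δ R)', so 7 ∉ ((R ∪ Q) ∩ R)' ∪ (Q Δ R)'
7 ∈ (((R ∪ Q) ∩ R)' ∪ (Q Δ R)')' since 7 ∉ (((R ∪ Q) ∩ R)' ∪ (Q Δ R)')

Yes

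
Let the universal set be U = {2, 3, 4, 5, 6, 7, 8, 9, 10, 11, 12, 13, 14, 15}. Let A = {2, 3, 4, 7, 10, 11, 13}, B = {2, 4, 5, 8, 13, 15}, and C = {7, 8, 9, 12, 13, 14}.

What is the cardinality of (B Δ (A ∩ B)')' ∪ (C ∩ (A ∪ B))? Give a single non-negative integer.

5

A ∩ B = {2, 4, 13}
(A ∩ B)' = {3, 5, 6, 7, 8, 9, 10, 11, 12, 14, 15}
B Δ (A ∩ B)' = {2, 3, 4, 6, 7, 9, 10, 11, 12, 13, 14}
(B Δ (A ∩ B)')' = {5, 8, 15}
A ∪ B = {2, 3, 4, 5, 7, 8, 10, 11, 13, 15}
C ∩ (A ∪ B) = {7, 8, 13}
(B Δ (A ∩ B)')' ∪ (C ∩ (A ∪ B)) = {5, 7, 8, 13, 15}
|(B Δ (A ∩ B)')' ∪ (C ∩ (A ∪ B))| = 5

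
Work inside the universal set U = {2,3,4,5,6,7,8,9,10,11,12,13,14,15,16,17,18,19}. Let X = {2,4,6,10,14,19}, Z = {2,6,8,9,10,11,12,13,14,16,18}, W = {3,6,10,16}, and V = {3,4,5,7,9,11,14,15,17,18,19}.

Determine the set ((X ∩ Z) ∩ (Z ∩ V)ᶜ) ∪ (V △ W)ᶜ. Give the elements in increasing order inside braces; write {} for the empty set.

X ∩ Z = {2,6,10,14}
Z ∩ V = {9,11,14,18}
(Z ∩ V)ᶜ = {2,3,4,5,6,7,8,10,12,13,15,16,17,19}
(X ∩ Z) ∩ (Z ∩ V)ᶜ = {2,6,10}
V △ W = {4,5,6,7,9,10,11,14,15,16,17,18,19}
(V △ W)ᶜ = {2,3,8,12,13}
((X ∩ Z) ∩ (Z ∩ V)ᶜ) ∪ (V △ W)ᶜ = {2,3,6,8,10,12,13}

{2,3,6,8,10,12,13}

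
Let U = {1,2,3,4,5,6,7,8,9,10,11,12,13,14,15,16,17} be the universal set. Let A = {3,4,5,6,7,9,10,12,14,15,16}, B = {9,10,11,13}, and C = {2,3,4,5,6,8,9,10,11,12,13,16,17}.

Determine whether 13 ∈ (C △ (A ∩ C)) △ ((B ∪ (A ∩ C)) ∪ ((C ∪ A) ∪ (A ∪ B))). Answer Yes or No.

No

13 ∉ A and 13 ∈ C, so 13 ∉ A ∩ C
13 ∈ C and 13 ∉ (A ∩ C), so 13 ∈ C △ (A ∩ C)
13 ∉ A and 13 ∈ C, so 13 ∉ A ∩ C
13 ∈ B and 13 ∉ (A ∩ C), so 13 ∈ B ∪ (A ∩ C)
13 ∈ C and 13 ∉ A, so 13 ∈ C ∪ A
13 ∉ A and 13 ∈ B, so 13 ∈ A ∪ B
13 ∈ (C ∪ A) and 13 ∈ (A ∪ B), so 13 ∈ (C ∪ A) ∪ (A ∪ B)
13 ∈ (B ∪ (A ∩ C)) and 13 ∈ ((C ∪ A) ∪ (A ∪ B)), so 13 ∈ (B ∪ (A ∩ C)) ∪ ((C ∪ A) ∪ (A ∪ B))
13 ∈ (C △ (A ∩ C)) and 13 ∈ ((B ∪ (A ∩ C)) ∪ ((C ∪ A) ∪ (A ∪ B))), so 13 ∉ (C △ (A ∩ C)) △ ((B ∪ (A ∩ C)) ∪ ((C ∪ A) ∪ (A ∪ B)))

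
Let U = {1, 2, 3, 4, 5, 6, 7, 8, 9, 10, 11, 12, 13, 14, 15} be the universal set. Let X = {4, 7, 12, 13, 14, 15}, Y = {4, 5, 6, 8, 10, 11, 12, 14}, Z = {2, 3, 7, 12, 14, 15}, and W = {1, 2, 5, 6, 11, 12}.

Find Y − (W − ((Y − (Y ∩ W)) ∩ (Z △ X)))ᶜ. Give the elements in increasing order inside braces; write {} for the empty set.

Y ∩ W = {5, 6, 11, 12}
Y − (Y ∩ W) = {4, 8, 10, 14}
Z △ X = {2, 3, 4, 13}
(Y − (Y ∩ W)) ∩ (Z △ X) = {4}
W − ((Y − (Y ∩ W)) ∩ (Z △ X)) = {1, 2, 5, 6, 11, 12}
(W − ((Y − (Y ∩ W)) ∩ (Z △ X)))ᶜ = {3, 4, 7, 8, 9, 10, 13, 14, 15}
Y − (W − ((Y − (Y ∩ W)) ∩ (Z △ X)))ᶜ = {5, 6, 11, 12}

{5, 6, 11, 12}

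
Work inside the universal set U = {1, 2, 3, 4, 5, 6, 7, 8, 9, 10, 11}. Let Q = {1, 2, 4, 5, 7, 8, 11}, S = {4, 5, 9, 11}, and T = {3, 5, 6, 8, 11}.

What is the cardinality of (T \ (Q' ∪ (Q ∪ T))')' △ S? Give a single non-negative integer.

Q' = {3, 6, 9, 10}
Q ∪ T = {1, 2, 3, 4, 5, 6, 7, 8, 11}
Q' ∪ (Q ∪ T) = {1, 2, 3, 4, 5, 6, 7, 8, 9, 10, 11}
(Q' ∪ (Q ∪ T))' = {}
T \ (Q' ∪ (Q ∪ T))' = {3, 5, 6, 8, 11}
(T \ (Q' ∪ (Q ∪ T))')' = {1, 2, 4, 7, 9, 10}
(T \ (Q' ∪ (Q ∪ T))')' △ S = {1, 2, 5, 7, 10, 11}
|(T \ (Q' ∪ (Q ∪ T))')' △ S| = 6

6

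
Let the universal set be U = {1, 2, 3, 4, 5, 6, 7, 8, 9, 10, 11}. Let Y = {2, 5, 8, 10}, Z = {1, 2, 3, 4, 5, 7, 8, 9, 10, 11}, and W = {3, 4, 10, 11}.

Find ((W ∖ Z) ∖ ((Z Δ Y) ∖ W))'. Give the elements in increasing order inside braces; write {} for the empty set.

{1, 2, 3, 4, 5, 6, 7, 8, 9, 10, 11}

W ∖ Z = {}
Z Δ Y = {1, 3, 4, 7, 9, 11}
(Z Δ Y) ∖ W = {1, 7, 9}
(W ∖ Z) ∖ ((Z Δ Y) ∖ W) = {}
((W ∖ Z) ∖ ((Z Δ Y) ∖ W))' = {1, 2, 3, 4, 5, 6, 7, 8, 9, 10, 11}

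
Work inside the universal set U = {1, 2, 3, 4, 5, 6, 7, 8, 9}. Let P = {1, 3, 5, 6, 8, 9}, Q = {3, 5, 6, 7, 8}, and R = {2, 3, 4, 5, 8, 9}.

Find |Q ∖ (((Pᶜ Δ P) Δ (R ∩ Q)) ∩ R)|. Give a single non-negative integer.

5

Pᶜ = {2, 4, 7}
Pᶜ Δ P = {1, 2, 3, 4, 5, 6, 7, 8, 9}
R ∩ Q = {3, 5, 8}
(Pᶜ Δ P) Δ (R ∩ Q) = {1, 2, 4, 6, 7, 9}
((Pᶜ Δ P) Δ (R ∩ Q)) ∩ R = {2, 4, 9}
Q ∖ (((Pᶜ Δ P) Δ (R ∩ Q)) ∩ R) = {3, 5, 6, 7, 8}
|Q ∖ (((Pᶜ Δ P) Δ (R ∩ Q)) ∩ R)| = 5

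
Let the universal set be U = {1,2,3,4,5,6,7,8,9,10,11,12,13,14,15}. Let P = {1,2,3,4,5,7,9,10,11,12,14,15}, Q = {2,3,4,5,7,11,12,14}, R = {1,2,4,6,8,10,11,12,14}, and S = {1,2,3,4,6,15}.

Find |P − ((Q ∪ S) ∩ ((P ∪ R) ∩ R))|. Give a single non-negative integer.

Q ∪ S = {1,2,3,4,5,6,7,11,12,14,15}
P ∪ R = {1,2,3,4,5,6,7,8,9,10,11,12,14,15}
(P ∪ R) ∩ R = {1,2,4,6,8,10,11,12,14}
(Q ∪ S) ∩ ((P ∪ R) ∩ R) = {1,2,4,6,11,12,14}
P − ((Q ∪ S) ∩ ((P ∪ R) ∩ R)) = {3,5,7,9,10,15}
|P − ((Q ∪ S) ∩ ((P ∪ R) ∩ R))| = 6

6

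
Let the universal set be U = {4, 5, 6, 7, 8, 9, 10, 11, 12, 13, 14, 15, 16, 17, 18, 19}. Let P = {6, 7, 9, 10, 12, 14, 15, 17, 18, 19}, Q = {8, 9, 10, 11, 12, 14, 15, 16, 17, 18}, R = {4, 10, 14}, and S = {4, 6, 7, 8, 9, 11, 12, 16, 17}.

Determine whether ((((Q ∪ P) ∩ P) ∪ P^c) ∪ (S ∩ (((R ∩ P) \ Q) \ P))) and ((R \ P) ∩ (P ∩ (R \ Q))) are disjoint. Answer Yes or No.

Q ∪ P = {6, 7, 8, 9, 10, 11, 12, 14, 15, 16, 17, 18, 19}
(Q ∪ P) ∩ P = {6, 7, 9, 10, 12, 14, 15, 17, 18, 19}
P^c = {4, 5, 8, 11, 13, 16}
((Q ∪ P) ∩ P) ∪ P^c = {4, 5, 6, 7, 8, 9, 10, 11, 12, 13, 14, 15, 16, 17, 18, 19}
R ∩ P = {10, 14}
(R ∩ P) \ Q = {}
((R ∩ P) \ Q) \ P = {}
S ∩ (((R ∩ P) \ Q) \ P) = {}
(((Q ∪ P) ∩ P) ∪ P^c) ∪ (S ∩ (((R ∩ P) \ Q) \ P)) = {4, 5, 6, 7, 8, 9, 10, 11, 12, 13, 14, 15, 16, 17, 18, 19}
R \ P = {4}
R \ Q = {4}
P ∩ (R \ Q) = {}
(R \ P) ∩ (P ∩ (R \ Q)) = {}
{4, 5, 6, 7, 8, 9, 10, 11, 12, 13, 14, 15, 16, 17, 18, 19} and {} share no elements.

Yes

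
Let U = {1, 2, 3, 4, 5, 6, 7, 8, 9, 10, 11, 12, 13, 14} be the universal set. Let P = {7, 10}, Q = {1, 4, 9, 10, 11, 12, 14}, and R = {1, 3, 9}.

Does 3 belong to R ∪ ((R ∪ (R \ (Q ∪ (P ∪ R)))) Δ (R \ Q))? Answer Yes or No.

3 ∉ P and 3 ∈ R, so 3 ∈ P ∪ R
3 ∉ Q and 3 ∈ (P ∪ R), so 3 ∈ Q ∪ (P ∪ R)
3 ∈ R and 3 ∈ (Q ∪ (P ∪ R)), so 3 ∉ R \ (Q ∪ (P ∪ R))
3 ∈ R and 3 ∉ (R \ (Q ∪ (P ∪ R))), so 3 ∈ R ∪ (R \ (Q ∪ (P ∪ R)))
3 ∈ R and 3 ∉ Q, so 3 ∈ R \ Q
3 ∈ (R ∪ (R \ (Q ∪ (P ∪ R)))) and 3 ∈ (R \ Q), so 3 ∉ (R ∪ (R \ (Q ∪ (P ∪ R)))) Δ (R \ Q)
3 ∈ R and 3 ∉ ((R ∪ (R \ (Q ∪ (P ∪ R)))) Δ (R \ Q)), so 3 ∈ R ∪ ((R ∪ (R \ (Q ∪ (P ∪ R)))) Δ (R \ Q))

Yes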